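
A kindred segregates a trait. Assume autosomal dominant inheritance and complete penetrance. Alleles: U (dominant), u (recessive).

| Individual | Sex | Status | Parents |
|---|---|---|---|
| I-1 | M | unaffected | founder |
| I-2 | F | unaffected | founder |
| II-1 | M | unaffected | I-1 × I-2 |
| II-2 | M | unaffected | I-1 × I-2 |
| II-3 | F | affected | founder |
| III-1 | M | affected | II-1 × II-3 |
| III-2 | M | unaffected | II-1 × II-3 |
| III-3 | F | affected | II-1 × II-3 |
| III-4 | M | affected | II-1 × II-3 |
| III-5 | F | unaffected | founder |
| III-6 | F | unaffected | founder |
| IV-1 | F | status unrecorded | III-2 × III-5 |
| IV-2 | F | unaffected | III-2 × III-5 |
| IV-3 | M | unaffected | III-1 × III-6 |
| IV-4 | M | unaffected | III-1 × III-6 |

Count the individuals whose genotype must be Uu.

4

Obligate heterozygotes: II-3 is affected so carries U and passed u to III-2 (uu), so II-3 is Uu; III-1 is affected so carries U and received u from II-1 (uu), so III-1 is Uu; III-3 is affected so carries U and received u from II-1 (uu), so III-3 is Uu; III-4 is affected so carries U and received u from II-1 (uu), so III-4 is Uu.
Every other individual is either homozygous by phenotype or has at least one consistent homozygous assignment, so the count is 4.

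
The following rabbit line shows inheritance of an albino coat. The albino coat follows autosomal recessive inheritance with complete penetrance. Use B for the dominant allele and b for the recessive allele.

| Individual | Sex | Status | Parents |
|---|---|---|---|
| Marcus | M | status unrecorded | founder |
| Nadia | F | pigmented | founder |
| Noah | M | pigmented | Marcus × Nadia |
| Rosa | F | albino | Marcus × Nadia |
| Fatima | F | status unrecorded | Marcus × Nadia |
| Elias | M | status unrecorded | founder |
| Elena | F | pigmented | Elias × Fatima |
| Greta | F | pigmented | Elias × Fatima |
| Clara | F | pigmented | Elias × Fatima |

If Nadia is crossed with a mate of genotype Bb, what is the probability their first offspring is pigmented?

Nadia is pigmented so carries B and passed b to Rosa (bb), so Nadia is Bb.
The cross gives 1/4 BB : 1/2 Bb : 1/4 bb, so P(offspring is pigmented) = 3/4.

3/4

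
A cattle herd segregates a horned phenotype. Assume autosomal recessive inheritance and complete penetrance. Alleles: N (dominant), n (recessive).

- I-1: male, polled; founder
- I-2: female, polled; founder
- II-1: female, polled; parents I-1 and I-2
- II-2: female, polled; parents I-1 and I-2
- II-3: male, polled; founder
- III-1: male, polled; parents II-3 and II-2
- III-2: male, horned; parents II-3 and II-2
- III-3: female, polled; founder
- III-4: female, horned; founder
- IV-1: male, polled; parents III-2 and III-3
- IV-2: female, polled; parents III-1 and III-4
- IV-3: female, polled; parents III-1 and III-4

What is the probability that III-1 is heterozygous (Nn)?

1/3

II-3 is polled so carries N and passed n to III-2 (nn), so II-3 is Nn.
II-2 is polled so carries N and passed n to III-2 (nn), so II-2 is Nn.
Their cross gives offspring ratios 1/4 NN : 1/2 Nn : 1/4 nn. Conditioning on III-1 being polled, P(Nn) = 1/2 / 3/4 = 2/3 before taking III-1's own offspring into account.
III-4 is horned, so III-4 is nn.
Now use III-1's offspring. Probability of each recorded status — polled daughter IV-2: 1/2 if III-1 is Nn, 1 if NN; polled daughter IV-3: 1/2 if III-1 is Nn, 1 if NN.
Bayes: P(Nn) = 2/3·1/4 / (2/3·1/4 + 1/3·1) = 1/3.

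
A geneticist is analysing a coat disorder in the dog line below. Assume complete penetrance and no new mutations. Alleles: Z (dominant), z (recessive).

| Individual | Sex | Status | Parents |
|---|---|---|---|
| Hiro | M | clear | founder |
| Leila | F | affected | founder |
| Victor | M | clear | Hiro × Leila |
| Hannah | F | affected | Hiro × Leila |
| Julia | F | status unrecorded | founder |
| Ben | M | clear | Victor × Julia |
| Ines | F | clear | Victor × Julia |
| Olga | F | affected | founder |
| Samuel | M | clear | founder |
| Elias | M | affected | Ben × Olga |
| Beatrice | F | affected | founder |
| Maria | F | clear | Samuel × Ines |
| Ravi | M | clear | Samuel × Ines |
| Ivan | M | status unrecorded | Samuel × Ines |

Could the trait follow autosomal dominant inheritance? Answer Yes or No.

A consistent assignment under autosomal dominant exists: Hiro zz, Leila Zz, Victor zz, Hannah Zz, Julia Zz, Ben zz, Ines zz, Olga ZZ, Samuel zz, Elias Zz, Beatrice ZZ, Maria zz, Ravi zz, Ivan zz.
In this assignment every recorded phenotype matches its genotype and every non-founder's genotype is obtainable from its parents' genotypes, so the pedigree is consistent.

Yes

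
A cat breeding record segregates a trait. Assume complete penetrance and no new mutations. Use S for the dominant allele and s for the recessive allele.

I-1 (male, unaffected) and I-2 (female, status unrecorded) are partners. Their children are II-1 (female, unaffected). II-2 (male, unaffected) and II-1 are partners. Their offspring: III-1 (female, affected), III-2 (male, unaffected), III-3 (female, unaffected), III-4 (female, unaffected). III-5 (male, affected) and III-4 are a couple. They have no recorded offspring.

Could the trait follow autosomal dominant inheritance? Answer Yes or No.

No

Under autosomal dominant, III-1 (affected, female) cannot arise from II-2 (unaffected) × II-1 (unaffected).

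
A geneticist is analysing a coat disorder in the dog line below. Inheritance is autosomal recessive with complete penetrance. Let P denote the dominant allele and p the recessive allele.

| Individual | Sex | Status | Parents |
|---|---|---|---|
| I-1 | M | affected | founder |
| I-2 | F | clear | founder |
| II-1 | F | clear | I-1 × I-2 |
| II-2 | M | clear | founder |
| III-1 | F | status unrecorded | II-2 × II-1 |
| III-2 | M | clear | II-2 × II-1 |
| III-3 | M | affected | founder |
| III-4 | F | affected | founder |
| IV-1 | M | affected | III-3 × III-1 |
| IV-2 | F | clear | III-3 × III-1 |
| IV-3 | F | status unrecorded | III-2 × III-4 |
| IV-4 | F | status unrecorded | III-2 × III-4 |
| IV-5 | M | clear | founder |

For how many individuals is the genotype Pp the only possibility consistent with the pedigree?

3

Obligate heterozygotes: II-1 is clear so carries P and received p from I-1 (pp), so II-1 is Pp; III-1 passed P to IV-2 (Pp, whose p came from III-3) and passed p to IV-1 (pp), so III-1 is Pp; IV-2 is clear so carries P and received p from III-3 (pp), so IV-2 is Pp.
Every other individual is either homozygous by phenotype or has at least one consistent homozygous assignment, so the count is 3.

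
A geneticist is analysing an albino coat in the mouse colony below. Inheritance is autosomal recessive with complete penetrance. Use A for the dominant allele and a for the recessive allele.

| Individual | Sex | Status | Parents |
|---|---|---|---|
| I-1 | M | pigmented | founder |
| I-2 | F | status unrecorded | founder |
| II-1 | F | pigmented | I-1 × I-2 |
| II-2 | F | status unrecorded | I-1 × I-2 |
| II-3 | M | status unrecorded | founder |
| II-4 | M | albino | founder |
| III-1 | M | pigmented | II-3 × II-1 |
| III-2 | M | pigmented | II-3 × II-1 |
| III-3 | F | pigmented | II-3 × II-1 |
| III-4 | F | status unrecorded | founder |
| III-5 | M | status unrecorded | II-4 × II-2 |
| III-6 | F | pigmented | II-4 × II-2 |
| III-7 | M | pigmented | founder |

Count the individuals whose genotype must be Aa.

1

Obligate heterozygotes: III-6 is pigmented so carries A and received a from II-4 (aa), so III-6 is Aa.
Every other individual is either homozygous by phenotype or has at least one consistent homozygous assignment, so the count is 1.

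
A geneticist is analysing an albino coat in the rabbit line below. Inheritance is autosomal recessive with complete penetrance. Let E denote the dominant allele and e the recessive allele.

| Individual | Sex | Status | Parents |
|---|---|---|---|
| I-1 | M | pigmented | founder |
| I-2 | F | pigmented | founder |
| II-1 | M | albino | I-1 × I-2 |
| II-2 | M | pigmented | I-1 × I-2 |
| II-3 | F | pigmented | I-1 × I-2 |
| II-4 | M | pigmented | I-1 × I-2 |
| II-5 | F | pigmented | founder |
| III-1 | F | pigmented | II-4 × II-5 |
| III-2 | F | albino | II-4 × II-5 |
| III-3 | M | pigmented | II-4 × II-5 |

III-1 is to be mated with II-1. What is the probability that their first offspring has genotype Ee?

II-4 is pigmented so carries E and passed e to III-2 (ee), so II-4 is Ee.
II-5 is pigmented so carries E and passed e to III-2 (ee), so II-5 is Ee.
III-1 is a pigmented offspring of II-4 (Ee) × II-5 (Ee), whose cross gives 1/4 EE : 1/2 Ee : 1/4 ee; conditioning on being pigmented, III-1 is EE with probability 1/3, Ee with probability 2/3.
II-1 is albino, so II-1 is ee.
Summing over parental genotype combinations, P(offspring has genotype Ee) = 1/3·1 + 2/3·1/2 = 2/3.

2/3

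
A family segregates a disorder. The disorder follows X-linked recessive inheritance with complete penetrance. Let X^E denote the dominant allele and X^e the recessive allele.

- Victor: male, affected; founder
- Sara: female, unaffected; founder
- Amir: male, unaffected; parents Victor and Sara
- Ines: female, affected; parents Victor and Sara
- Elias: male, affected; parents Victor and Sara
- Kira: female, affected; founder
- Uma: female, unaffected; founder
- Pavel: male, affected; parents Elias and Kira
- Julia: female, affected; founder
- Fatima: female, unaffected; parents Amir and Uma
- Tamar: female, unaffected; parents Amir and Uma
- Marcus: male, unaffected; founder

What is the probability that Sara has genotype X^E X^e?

1

Sara is unaffected so carries E and passed e to Ines (X^e X^e), so Sara is X^E X^e, giving P(X^E X^e) = 1.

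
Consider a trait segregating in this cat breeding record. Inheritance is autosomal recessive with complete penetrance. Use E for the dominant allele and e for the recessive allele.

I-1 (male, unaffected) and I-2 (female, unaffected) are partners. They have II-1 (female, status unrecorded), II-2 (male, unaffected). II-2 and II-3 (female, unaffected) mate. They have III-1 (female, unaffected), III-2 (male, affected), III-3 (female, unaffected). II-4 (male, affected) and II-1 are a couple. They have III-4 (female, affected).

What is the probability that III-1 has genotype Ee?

II-2 is unaffected so carries E and passed e to III-2 (ee), so II-2 is Ee.
II-3 is unaffected so carries E and passed e to III-2 (ee), so II-3 is Ee.
Their cross gives offspring ratios 1/4 EE : 1/2 Ee : 1/4 ee. Conditioning on III-1 being unaffected, P(Ee) = 1/2 / 3/4 = 2/3.

2/3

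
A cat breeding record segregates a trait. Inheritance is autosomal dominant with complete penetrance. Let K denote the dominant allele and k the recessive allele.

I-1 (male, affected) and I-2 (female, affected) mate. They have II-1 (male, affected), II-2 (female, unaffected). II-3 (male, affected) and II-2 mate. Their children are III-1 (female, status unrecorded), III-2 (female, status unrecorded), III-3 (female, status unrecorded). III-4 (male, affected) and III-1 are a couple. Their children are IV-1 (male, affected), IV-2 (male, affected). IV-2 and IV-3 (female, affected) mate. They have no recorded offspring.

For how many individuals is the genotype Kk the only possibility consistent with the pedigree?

Obligate heterozygotes: I-1 is affected so carries K and passed k to II-2 (kk), so I-1 is Kk; I-2 is affected so carries K and passed k to II-2 (kk), so I-2 is Kk.
Every other individual is either homozygous by phenotype or has at least one consistent homozygous assignment, so the count is 2.

2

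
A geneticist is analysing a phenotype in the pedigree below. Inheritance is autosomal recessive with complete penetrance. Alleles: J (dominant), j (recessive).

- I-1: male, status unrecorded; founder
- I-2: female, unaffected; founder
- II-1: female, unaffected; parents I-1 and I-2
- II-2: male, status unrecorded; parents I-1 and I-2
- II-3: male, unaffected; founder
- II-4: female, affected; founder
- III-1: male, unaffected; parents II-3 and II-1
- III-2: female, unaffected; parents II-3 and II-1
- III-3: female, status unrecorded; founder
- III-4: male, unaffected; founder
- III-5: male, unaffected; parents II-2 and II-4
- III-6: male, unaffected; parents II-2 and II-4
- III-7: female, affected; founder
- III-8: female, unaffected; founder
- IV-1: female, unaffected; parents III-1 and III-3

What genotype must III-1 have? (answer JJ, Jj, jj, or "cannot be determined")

III-1's phenotype allows JJ or Jj, and no parent or child forces a single allele at both positions; consistent genotype assignments exist with III-1 as JJ or Jj.

cannot be determined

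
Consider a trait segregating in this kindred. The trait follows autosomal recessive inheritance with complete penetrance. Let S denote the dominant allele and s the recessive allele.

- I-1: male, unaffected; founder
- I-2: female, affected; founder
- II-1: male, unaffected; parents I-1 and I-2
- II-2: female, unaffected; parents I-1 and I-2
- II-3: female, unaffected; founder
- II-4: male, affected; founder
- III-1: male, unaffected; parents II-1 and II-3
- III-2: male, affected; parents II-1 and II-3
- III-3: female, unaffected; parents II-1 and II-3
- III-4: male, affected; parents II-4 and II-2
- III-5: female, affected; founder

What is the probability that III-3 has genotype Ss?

II-1 is unaffected so carries S and received s from I-2 (ss), so II-1 is Ss.
II-3 is unaffected so carries S and passed s to III-2 (ss), so II-3 is Ss.
Their cross gives offspring ratios 1/4 SS : 1/2 Ss : 1/4 ss. Conditioning on III-3 being unaffected, P(Ss) = 1/2 / 3/4 = 2/3.

2/3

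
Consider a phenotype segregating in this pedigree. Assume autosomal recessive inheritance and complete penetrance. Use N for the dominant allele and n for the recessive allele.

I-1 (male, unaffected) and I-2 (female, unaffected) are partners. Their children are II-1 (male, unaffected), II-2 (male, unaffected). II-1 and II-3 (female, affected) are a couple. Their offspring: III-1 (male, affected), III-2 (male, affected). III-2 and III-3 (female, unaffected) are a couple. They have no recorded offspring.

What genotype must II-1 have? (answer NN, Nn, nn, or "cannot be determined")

Nn

From phenotype alone, II-1 is NN or Nn.
II-1 is unaffected so carries N and passed n to III-1 (nn), so II-1 is Nn.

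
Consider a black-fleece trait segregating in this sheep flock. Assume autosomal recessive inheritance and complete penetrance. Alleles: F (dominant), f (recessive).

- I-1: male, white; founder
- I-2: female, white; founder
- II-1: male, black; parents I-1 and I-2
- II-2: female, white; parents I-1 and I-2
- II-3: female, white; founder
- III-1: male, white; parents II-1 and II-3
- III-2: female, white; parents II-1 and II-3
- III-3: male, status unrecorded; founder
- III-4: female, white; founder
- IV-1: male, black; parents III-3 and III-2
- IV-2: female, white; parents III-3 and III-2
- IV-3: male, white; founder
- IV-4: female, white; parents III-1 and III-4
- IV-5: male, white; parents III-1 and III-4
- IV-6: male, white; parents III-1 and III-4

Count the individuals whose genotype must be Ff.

4

Obligate heterozygotes: I-1 is white so carries F and passed f to II-1 (ff), so I-1 is Ff; I-2 is white so carries F and passed f to II-1 (ff), so I-2 is Ff; III-1 is white so carries F and received f from II-1 (ff), so III-1 is Ff; III-2 is white so carries F and received f from II-1 (ff), so III-2 is Ff.
Every other individual is either homozygous by phenotype or has at least one consistent homozygous assignment, so the count is 4.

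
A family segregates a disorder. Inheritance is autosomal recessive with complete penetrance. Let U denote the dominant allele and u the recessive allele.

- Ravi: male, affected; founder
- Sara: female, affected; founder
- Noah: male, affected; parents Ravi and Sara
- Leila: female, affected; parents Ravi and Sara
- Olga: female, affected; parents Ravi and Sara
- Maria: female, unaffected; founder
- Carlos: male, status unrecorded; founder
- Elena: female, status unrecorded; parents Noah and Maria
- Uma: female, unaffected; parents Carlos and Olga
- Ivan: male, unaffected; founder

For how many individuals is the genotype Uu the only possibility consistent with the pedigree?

Obligate heterozygotes: Uma is unaffected so carries U and received u from Olga (uu), so Uma is Uu.
Every other individual is either homozygous by phenotype or has at least one consistent homozygous assignment, so the count is 1.

1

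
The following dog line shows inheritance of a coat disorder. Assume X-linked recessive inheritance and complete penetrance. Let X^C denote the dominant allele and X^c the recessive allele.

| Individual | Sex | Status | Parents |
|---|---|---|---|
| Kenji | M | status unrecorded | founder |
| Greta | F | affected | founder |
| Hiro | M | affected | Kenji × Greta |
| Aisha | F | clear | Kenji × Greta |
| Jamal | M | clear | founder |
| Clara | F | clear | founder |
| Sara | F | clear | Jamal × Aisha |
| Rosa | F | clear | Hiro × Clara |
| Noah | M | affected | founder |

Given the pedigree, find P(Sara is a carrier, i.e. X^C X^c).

Jamal is clear, so Jamal is X^C Y.
Aisha is clear so carries C and received c from Greta (X^c X^c), so Aisha is X^C X^c.
Their cross gives offspring ratios 1/2 X^C X^C : 1/2 X^C X^c. Conditioning on Sara being clear, P(X^C X^c) = 1/2 / 1 = 1/2.

1/2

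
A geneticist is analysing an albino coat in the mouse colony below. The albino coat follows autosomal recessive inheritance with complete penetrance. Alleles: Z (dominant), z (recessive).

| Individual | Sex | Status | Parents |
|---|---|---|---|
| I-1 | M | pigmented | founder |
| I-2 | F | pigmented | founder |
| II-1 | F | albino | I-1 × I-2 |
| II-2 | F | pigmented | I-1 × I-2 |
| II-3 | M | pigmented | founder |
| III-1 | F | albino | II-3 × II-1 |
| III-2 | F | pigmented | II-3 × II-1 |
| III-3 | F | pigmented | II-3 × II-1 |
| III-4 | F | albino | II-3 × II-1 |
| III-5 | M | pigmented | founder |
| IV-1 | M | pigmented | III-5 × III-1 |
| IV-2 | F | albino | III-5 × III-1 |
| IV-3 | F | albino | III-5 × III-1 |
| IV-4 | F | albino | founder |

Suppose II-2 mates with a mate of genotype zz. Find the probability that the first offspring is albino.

1/3

I-1 is pigmented so carries Z and passed z to II-1 (zz), so I-1 is Zz.
I-2 is pigmented so carries Z and passed z to II-1 (zz), so I-2 is Zz.
II-2 is a pigmented offspring of I-1 (Zz) × I-2 (Zz), whose cross gives 1/4 ZZ : 1/2 Zz : 1/4 zz; conditioning on being pigmented, II-2 is ZZ with probability 1/3, Zz with probability 2/3.
Summing over parental genotype combinations, P(offspring is albino) = 2/3·1/2 = 1/3.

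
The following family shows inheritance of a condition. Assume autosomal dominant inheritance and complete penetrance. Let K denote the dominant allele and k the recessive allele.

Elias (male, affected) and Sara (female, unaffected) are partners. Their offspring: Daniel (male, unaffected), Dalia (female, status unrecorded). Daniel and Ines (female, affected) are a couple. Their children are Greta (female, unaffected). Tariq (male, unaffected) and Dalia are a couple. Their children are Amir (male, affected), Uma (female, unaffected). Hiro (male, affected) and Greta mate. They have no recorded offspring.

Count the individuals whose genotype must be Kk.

Obligate heterozygotes: Elias is affected so carries K and passed k to Daniel (kk), so Elias is Kk; Dalia passed K to Amir (Kk, whose k came from Tariq) and received k from Sara (kk), so Dalia is Kk; Ines is affected so carries K and passed k to Greta (kk), so Ines is Kk; Amir is affected so carries K and received k from Tariq (kk), so Amir is Kk.
Every other individual is either homozygous by phenotype or has at least one consistent homozygous assignment, so the count is 4.

4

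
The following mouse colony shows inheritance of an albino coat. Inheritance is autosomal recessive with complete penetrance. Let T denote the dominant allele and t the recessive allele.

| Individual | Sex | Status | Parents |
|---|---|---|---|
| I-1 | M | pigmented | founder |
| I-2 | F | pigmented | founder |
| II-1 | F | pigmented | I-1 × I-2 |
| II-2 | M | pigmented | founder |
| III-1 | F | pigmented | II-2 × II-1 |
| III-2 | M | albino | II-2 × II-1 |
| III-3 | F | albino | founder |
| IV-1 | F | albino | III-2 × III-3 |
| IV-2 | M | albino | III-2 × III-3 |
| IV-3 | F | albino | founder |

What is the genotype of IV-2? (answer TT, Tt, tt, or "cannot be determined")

IV-2 is albino, so IV-2 is tt.

tt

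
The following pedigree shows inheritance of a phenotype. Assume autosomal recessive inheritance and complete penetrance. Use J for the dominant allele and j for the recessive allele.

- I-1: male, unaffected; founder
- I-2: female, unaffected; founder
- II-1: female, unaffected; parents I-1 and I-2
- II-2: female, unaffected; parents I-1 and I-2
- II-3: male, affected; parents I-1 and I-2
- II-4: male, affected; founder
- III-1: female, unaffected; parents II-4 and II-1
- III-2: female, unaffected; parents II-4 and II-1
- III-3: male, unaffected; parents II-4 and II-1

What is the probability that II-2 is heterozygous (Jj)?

2/3

I-1 is unaffected so carries J and passed j to II-3 (jj), so I-1 is Jj.
I-2 is unaffected so carries J and passed j to II-3 (jj), so I-2 is Jj.
Their cross gives offspring ratios 1/4 JJ : 1/2 Jj : 1/4 jj. Conditioning on II-2 being unaffected, P(Jj) = 1/2 / 3/4 = 2/3.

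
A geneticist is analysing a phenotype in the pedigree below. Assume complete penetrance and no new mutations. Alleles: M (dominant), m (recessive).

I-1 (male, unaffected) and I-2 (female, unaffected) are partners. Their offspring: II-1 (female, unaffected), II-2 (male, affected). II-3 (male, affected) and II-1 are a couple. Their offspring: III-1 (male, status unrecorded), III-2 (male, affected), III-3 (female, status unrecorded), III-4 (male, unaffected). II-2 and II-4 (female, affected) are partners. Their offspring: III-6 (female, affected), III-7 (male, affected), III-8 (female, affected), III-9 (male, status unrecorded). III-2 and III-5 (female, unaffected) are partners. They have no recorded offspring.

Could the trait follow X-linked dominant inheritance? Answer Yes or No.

No

Under X-linked dominant, II-2 (affected, male) cannot arise from I-1 (unaffected) × I-2 (unaffected).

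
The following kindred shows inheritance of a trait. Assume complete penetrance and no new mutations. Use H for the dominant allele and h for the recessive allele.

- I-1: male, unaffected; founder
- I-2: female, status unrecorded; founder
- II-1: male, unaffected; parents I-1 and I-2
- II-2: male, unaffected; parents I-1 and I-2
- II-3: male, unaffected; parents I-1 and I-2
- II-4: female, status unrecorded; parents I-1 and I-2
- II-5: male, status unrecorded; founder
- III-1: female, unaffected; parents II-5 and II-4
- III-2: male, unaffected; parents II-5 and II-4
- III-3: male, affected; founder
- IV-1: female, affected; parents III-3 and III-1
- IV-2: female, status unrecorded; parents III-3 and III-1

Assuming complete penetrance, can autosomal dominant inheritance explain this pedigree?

A consistent assignment under autosomal dominant exists: I-1 hh, I-2 Hh, II-1 hh, II-2 hh, II-3 hh, II-4 Hh, II-5 Hh, III-1 hh, III-2 hh, III-3 HH, IV-1 Hh, IV-2 Hh.
In this assignment every recorded phenotype matches its genotype and every non-founder's genotype is obtainable from its parents' genotypes, so the pedigree is consistent.

Yes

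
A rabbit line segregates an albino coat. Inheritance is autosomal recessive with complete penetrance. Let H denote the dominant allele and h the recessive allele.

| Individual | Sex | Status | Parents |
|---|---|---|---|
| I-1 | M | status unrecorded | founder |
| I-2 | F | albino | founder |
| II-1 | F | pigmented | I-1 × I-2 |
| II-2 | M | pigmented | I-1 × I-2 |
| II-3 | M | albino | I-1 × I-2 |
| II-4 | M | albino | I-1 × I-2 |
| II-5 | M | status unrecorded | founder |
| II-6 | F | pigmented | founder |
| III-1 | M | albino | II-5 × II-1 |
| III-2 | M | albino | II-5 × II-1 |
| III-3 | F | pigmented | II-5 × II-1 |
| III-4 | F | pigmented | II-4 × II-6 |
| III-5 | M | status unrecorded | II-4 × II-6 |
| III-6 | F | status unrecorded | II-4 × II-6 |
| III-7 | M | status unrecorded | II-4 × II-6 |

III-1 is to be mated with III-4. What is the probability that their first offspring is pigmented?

III-1 is albino, so III-1 is hh.
III-4 is pigmented so carries H and received h from II-4 (hh), so III-4 is Hh.
The cross gives 1/2 Hh : 1/2 hh, so P(offspring is pigmented) = 1/2.

1/2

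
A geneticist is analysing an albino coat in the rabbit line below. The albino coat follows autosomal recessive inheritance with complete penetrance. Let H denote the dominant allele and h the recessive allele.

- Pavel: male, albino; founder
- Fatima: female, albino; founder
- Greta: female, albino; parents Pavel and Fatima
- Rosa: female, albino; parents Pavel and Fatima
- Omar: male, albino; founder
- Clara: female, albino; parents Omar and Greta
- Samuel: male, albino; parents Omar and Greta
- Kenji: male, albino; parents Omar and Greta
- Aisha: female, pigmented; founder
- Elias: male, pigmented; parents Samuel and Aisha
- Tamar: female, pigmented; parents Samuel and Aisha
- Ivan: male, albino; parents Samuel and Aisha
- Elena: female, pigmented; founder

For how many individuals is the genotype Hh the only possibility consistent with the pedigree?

3

Obligate heterozygotes: Aisha is pigmented so carries H and passed h to Ivan (hh), so Aisha is Hh; Elias is pigmented so carries H and received h from Samuel (hh), so Elias is Hh; Tamar is pigmented so carries H and received h from Samuel (hh), so Tamar is Hh.
Every other individual is either homozygous by phenotype or has at least one consistent homozygous assignment, so the count is 3.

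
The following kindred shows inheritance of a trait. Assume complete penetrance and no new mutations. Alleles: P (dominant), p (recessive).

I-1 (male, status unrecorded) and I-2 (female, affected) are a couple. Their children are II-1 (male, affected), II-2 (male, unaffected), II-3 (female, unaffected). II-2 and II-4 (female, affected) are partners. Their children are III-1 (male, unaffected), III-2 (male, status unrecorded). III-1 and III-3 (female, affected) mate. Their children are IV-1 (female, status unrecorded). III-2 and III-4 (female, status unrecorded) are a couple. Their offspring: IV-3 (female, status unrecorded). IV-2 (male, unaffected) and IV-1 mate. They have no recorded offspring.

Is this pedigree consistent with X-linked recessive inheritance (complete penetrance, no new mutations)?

Under X-linked recessive, II-2 (unaffected, male) cannot arise from I-1 (unrecorded) × I-2 (affected).

No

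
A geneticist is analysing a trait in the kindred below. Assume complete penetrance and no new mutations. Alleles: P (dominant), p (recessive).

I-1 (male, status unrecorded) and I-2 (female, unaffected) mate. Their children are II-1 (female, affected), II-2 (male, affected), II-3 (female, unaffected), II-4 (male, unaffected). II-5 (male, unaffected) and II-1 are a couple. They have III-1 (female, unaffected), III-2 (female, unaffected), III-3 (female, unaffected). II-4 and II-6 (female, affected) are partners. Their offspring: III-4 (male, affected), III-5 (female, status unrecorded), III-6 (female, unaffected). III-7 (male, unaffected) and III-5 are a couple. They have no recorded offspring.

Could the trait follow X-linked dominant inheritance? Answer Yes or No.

Under X-linked dominant, II-2 (affected, male) cannot arise from I-1 (unrecorded) × I-2 (unaffected).

No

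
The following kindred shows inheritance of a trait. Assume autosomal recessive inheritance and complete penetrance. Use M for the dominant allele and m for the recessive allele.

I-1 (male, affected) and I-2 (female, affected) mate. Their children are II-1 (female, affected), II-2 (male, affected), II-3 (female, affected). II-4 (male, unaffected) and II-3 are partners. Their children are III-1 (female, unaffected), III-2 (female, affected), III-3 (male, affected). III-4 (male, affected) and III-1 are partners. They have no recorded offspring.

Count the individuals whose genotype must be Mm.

2

Obligate heterozygotes: II-4 is unaffected so carries M and passed m to III-2 (mm), so II-4 is Mm; III-1 is unaffected so carries M and received m from II-3 (mm), so III-1 is Mm.
Every other individual is either homozygous by phenotype or has at least one consistent homozygous assignment, so the count is 2.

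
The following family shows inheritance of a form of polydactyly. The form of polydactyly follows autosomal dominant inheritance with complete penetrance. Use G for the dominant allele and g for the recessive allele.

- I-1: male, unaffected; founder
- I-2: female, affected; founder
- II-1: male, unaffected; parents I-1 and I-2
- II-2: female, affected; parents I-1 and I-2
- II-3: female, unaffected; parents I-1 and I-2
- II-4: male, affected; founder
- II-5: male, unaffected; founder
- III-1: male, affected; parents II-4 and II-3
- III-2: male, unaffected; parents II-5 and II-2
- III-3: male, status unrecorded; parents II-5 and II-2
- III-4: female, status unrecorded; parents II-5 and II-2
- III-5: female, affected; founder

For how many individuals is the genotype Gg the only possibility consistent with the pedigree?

3

Obligate heterozygotes: I-2 is affected so carries G and passed g to II-1 (gg), so I-2 is Gg; II-2 is affected so carries G and received g from I-1 (gg), so II-2 is Gg; III-1 is affected so carries G and received g from II-3 (gg), so III-1 is Gg.
Every other individual is either homozygous by phenotype or has at least one consistent homozygous assignment, so the count is 3.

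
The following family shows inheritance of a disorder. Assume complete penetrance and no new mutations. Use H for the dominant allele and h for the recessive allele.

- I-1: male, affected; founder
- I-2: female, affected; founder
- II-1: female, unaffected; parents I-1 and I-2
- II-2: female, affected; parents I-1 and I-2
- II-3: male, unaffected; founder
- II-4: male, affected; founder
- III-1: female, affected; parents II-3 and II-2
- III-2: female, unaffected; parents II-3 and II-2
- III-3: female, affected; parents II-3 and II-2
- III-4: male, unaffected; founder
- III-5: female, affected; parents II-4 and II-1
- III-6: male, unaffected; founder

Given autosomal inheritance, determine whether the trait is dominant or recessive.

I-1 and I-2 are both affected yet have an unaffected child II-1. Under a recessive model two affected parents are homozygous and every child would be affected, so the trait cannot be recessive.

dominant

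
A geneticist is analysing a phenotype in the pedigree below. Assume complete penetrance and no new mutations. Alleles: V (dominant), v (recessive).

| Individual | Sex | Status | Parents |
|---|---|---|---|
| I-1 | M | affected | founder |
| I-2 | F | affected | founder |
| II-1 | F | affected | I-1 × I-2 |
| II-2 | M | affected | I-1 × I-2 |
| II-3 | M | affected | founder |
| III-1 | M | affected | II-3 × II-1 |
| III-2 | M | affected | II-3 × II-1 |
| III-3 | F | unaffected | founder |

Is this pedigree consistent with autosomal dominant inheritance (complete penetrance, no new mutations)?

A consistent assignment under autosomal dominant exists: I-1 VV, I-2 VV, II-1 VV, II-2 VV, II-3 VV, III-1 VV, III-2 VV, III-3 vv.
In this assignment every recorded phenotype matches its genotype and every non-founder's genotype is obtainable from its parents' genotypes, so the pedigree is consistent.

Yes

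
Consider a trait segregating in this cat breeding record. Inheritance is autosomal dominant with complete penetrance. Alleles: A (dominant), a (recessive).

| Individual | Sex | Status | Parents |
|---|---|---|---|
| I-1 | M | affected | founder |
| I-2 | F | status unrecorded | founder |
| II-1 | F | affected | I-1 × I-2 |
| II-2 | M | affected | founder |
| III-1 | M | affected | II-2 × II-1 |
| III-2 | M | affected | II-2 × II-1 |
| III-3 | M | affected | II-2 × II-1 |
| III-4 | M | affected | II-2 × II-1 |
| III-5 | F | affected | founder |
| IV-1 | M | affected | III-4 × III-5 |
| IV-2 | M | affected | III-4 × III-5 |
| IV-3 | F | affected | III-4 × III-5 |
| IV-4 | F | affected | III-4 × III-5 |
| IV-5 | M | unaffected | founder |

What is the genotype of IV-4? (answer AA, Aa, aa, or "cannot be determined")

cannot be determined

IV-4's phenotype allows AA or Aa, and no parent or child forces a single allele at both positions; consistent genotype assignments exist with IV-4 as AA or Aa.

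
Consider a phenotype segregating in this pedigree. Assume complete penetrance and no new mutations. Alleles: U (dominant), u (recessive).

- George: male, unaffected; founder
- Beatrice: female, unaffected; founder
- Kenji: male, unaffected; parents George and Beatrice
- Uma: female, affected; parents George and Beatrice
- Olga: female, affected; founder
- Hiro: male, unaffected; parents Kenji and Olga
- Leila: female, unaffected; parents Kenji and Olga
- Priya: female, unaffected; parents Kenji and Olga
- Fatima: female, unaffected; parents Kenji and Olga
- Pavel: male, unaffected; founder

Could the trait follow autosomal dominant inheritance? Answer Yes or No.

Under autosomal dominant, Uma (affected, female) cannot arise from George (unaffected) × Beatrice (unaffected).

No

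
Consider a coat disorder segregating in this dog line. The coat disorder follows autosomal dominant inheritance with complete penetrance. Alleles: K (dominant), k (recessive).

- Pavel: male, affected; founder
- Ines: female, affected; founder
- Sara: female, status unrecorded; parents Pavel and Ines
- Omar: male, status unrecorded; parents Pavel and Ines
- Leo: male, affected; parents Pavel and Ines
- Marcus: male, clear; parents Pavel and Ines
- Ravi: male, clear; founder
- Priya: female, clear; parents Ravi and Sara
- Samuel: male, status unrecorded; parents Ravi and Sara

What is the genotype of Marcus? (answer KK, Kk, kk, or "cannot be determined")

kk

Marcus is clear, so Marcus is kk.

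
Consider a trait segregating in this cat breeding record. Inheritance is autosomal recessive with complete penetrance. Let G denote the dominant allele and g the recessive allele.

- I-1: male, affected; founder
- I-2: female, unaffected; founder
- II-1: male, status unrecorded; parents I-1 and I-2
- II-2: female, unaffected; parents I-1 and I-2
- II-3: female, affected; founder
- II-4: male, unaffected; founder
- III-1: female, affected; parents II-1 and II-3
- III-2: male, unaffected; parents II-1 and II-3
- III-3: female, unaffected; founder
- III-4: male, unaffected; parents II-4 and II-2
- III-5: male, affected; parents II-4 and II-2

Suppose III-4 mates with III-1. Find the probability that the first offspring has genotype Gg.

2/3

II-4 is unaffected so carries G and passed g to III-5 (gg), so II-4 is Gg.
II-2 is unaffected so carries G and received g from I-1 (gg), so II-2 is Gg.
III-4 is an unaffected offspring of II-4 (Gg) × II-2 (Gg), whose cross gives 1/4 GG : 1/2 Gg : 1/4 gg; conditioning on being unaffected, III-4 is GG with probability 1/3, Gg with probability 2/3.
III-1 is affected, so III-1 is gg.
Summing over parental genotype combinations, P(offspring has genotype Gg) = 1/3·1 + 2/3·1/2 = 2/3.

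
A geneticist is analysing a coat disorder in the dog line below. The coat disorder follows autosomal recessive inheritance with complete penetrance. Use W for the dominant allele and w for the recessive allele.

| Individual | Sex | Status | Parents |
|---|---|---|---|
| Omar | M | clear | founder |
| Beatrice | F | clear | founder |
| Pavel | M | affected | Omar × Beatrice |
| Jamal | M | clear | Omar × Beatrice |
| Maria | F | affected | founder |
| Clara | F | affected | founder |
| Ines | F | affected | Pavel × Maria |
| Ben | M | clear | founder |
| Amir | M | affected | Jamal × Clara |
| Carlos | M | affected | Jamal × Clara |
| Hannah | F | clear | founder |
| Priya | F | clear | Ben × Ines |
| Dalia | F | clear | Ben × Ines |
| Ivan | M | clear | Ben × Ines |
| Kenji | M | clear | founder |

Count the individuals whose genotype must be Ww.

6

Obligate heterozygotes: Omar is clear so carries W and passed w to Pavel (ww), so Omar is Ww; Beatrice is clear so carries W and passed w to Pavel (ww), so Beatrice is Ww; Jamal is clear so carries W and passed w to Amir (ww), so Jamal is Ww; Priya is clear so carries W and received w from Ines (ww), so Priya is Ww; Dalia is clear so carries W and received w from Ines (ww), so Dalia is Ww; Ivan is clear so carries W and received w from Ines (ww), so Ivan is Ww.
Every other individual is either homozygous by phenotype or has at least one consistent homozygous assignment, so the count is 6.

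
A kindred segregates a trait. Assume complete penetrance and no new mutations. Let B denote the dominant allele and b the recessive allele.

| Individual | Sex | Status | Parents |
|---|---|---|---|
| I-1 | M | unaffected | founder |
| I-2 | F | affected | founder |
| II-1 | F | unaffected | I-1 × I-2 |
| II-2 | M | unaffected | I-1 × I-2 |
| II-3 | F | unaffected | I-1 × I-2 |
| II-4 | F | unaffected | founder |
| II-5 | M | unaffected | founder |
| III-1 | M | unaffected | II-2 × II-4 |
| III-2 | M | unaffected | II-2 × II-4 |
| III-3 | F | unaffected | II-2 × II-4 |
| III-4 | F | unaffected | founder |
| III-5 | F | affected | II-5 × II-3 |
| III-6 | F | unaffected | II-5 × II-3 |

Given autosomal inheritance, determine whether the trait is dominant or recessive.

recessive

II-5 and II-3 are both unaffected yet have an affected child III-5. Under dominance, an affected child requires at least one affected parent, so the trait cannot be dominant.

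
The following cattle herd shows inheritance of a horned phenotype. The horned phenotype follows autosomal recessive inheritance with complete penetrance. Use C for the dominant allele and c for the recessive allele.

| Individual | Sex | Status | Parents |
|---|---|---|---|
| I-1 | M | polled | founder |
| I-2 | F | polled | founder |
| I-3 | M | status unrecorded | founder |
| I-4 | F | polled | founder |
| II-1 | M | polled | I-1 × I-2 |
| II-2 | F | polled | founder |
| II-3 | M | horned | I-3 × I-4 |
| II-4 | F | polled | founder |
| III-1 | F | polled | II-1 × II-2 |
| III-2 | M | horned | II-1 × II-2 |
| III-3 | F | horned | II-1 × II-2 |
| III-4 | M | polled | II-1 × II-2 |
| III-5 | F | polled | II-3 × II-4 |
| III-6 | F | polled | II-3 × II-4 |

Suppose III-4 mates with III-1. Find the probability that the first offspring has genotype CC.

4/9

II-1 is polled so carries C and passed c to III-2 (cc), so II-1 is Cc.
II-2 is polled so carries C and passed c to III-2 (cc), so II-2 is Cc.
III-4 is a polled offspring of II-1 (Cc) × II-2 (Cc), whose cross gives 1/4 CC : 1/2 Cc : 1/4 cc; conditioning on being polled, III-4 is CC with probability 1/3, Cc with probability 2/3.
III-1 is a polled offspring of II-1 (Cc) × II-2 (Cc), whose cross gives 1/4 CC : 1/2 Cc : 1/4 cc; conditioning on being polled, III-1 is CC with probability 1/3, Cc with probability 2/3.
Summing over parental genotype combinations, P(offspring has genotype CC) = 1/9·1 + 2/9·1/2 + 2/9·1/2 + 4/9·1/4 = 4/9.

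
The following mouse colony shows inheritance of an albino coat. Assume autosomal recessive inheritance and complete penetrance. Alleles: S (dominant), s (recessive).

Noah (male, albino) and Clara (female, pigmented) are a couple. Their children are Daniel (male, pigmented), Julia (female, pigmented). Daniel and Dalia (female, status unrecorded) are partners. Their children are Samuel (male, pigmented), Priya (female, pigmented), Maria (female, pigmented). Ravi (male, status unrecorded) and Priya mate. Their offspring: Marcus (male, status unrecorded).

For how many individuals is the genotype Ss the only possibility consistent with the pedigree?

Obligate heterozygotes: Daniel is pigmented so carries S and received s from Noah (ss), so Daniel is Ss; Julia is pigmented so carries S and received s from Noah (ss), so Julia is Ss.
Every other individual is either homozygous by phenotype or has at least one consistent homozygous assignment, so the count is 2.

2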